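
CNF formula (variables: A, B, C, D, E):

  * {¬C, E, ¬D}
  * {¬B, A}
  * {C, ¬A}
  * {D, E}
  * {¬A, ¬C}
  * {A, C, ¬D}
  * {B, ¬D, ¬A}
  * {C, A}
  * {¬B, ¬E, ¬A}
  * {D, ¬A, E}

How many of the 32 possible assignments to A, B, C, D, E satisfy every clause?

2

Satisfying assignments:
  A=0 B=0 C=1 D=0 E=1
  A=0 B=0 C=1 D=1 E=1
Count: 2.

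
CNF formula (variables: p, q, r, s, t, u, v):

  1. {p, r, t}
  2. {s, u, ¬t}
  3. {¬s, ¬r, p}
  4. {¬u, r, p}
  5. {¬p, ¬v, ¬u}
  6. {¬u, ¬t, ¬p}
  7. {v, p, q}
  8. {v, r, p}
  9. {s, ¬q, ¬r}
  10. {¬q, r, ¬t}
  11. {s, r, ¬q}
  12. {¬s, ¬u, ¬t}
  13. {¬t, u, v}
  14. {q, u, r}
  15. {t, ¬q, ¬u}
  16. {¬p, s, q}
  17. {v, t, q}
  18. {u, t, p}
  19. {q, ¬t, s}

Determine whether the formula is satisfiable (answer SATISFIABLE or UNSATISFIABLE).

SATISFIABLE

Branch on p: take p = True.
For the remaining variables, q = True, r = False, s = True, t = False, u = False, v = False works.
So p=T, q=T, r=F, s=T, t=F, u=F, v=F is a satisfying assignment.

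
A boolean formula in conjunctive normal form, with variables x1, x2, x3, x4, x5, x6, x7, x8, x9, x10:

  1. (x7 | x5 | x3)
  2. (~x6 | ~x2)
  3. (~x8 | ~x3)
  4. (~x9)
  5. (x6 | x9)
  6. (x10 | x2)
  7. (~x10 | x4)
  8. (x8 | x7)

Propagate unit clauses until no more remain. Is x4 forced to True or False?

(~x9) is a unit clause: x9 = False.
In (x6 | x9), x9 is now false; x6 must hold, so x6 = True.
(~x6 | ~x2): since x6 = True, the clause reduces to (~x2). x2 = False.
From (x2 | x10) and x2 = False: x10 = True.
(x4 | ~x10): since x10 = True, the clause reduces to (x4). x4 = True.

True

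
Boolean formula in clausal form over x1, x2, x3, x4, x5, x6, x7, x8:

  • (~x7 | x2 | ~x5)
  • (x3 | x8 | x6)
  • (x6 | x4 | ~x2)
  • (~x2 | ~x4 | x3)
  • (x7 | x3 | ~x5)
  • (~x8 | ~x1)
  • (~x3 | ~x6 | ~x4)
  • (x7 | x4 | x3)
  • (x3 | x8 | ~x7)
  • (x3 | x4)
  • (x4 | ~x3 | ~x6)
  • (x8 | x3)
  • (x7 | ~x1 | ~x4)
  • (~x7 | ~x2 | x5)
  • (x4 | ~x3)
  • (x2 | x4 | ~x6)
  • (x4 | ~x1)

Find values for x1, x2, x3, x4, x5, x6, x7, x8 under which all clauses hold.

Pure literal: x1 appears only negated; assign x1 = False.
Set x2 = True and propagate.
For the remaining variables, x3 = True, x4 = True, x5 = True, x6 = False, x7 = False, x8 = False works.
Check each clause:
  1. (~x7 | x2 | ~x5) — ~x7 is true.
  2. (x3 | x8 | x6) — x3 is true.
  3. (x6 | x4 | ~x2) — x4 is true.
  4. (~x2 | x3 | ~x4) — x3 is true.
  5. (x3 | x7 | ~x5) — x3 is true.
  6. (~x8 | ~x1) — ~x8 is true.
  7. (~x3 | ~x4 | ~x6) — ~x6 is true.
  8. (x3 | x4 | x7) — x3 is true.
  9. (~x7 | x3 | x8) — ~x7 is true.
  10. (x3 | x4) — x3 is true.
  11. (x4 | ~x3 | ~x6) — ~x6 is true.
  12. (x8 | x3) — x3 is true.
  13. (~x1 | x7 | ~x4) — ~x1 is true.
  14. (x5 | ~x7 | ~x2) — ~x7 is true.
  15. (~x3 | x4) — x4 is true.
  16. (~x6 | x4 | x2) — ~x6 is true.
  17. (~x1 | x4) — x4 is true.

x1 = 0, x2 = 1, x3 = 1, x4 = 1, x5 = 1, x6 = 0, x7 = 0, x8 = 0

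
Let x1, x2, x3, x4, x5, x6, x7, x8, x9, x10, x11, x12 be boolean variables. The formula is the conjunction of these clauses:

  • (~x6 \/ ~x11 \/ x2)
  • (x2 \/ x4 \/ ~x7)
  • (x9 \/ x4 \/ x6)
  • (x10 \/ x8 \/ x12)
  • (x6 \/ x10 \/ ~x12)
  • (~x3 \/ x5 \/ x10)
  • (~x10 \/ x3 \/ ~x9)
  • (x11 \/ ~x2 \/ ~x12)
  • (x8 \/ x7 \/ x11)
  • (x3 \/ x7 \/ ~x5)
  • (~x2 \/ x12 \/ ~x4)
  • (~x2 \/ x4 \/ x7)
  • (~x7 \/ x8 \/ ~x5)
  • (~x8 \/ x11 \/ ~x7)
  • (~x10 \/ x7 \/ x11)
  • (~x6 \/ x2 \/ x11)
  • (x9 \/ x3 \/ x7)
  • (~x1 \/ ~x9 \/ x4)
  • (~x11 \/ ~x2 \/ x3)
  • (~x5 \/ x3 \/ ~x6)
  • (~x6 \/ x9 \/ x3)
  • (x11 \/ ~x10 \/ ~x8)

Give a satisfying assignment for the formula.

x1 = 1, x2 = 1, x3 = 1, x4 = 1, x5 = 0, x6 = 0, x7 = 1, x8 = 1, x9 = 0, x10 = 1, x11 = 1, x12 = 1

Branch on x1: take x1 = True.
Set x2 = True and propagate.
Branch on x3: take x3 = True.
The remaining clauses are satisfied by x4 = True, x5 = False, x6 = False, x7 = True, x8 = True, x9 = False, x10 = True, x11 = True, x12 = True.
Every clause has at least one true literal under this assignment.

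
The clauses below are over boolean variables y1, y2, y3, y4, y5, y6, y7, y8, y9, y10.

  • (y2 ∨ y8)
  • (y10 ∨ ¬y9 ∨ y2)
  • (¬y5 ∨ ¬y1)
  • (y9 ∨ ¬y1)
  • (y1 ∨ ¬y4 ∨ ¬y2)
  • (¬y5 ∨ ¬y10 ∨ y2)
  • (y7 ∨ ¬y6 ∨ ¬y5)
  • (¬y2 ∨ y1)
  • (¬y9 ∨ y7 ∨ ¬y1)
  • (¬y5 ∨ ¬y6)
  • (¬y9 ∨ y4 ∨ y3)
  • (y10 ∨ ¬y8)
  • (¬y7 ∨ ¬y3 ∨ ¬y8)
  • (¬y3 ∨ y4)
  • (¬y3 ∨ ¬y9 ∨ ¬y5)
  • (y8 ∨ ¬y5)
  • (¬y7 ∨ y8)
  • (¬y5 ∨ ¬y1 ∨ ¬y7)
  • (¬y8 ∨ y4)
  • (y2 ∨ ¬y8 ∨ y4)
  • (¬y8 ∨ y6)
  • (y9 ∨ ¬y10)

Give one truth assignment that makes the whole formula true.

y5 occurs only negated in the remaining clauses — set y5 = False.
Try y1 = False.
  then y2 is forced to False.
  then y8 is forced to True.
  then y10 is forced to True.
  then y4 is forced to True.
  then y6 is forced to True.
  then y9 is forced to True.
For the remaining variables, y3 = True, y7 = False works.

y1=0, y2=0, y3=1, y4=1, y5=0, y6=1, y7=0, y8=1, y9=1, y10=1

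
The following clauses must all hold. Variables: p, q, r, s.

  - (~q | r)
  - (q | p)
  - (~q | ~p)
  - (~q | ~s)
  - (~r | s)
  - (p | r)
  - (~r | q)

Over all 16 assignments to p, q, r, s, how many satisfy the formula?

The models are:
  p=1 q=0 r=0 s=0
  p=1 q=0 r=0 s=1
Count: 2.

2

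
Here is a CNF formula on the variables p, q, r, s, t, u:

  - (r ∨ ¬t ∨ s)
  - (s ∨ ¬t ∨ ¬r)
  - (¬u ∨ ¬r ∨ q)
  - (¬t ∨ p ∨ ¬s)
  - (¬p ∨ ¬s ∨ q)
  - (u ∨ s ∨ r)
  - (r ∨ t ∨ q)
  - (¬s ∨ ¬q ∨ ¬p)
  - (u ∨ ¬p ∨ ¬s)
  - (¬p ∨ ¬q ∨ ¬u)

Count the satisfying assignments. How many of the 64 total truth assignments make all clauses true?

11

Split on s, then p.
  s=T, p=T: a clause becomes empty — 0.
  s=T, p=F: 5 of the 16 assignments to (q,r,t,u) work.
  s=F, p=T: remaining (q,r,t,u) ∈ {(F,T,F,F); (T,T,F,F)} — 2.
  s=F, p=F: remaining (q,r,t,u) ∈ {(F,T,F,F); (T,F,F,T); (T,T,F,F); (T,T,F,T)} — 4.
Total: 0 + 5 + 2 + 4 = 11.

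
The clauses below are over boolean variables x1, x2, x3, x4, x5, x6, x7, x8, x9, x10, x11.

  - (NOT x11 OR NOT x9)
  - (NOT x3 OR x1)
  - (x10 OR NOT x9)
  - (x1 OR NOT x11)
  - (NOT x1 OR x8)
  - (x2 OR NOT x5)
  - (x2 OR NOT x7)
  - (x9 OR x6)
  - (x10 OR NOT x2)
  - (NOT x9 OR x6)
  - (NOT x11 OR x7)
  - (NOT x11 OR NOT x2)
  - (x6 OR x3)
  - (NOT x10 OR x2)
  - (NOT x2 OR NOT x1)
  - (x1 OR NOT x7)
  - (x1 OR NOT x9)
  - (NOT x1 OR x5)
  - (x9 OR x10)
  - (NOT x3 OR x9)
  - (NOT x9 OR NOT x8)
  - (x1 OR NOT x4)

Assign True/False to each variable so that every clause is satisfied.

x1=False, x2=True, x3=False, x4=False, x5=True, x6=True, x7=False, x8=True, x9=False, x10=True, x11=False

x4 occurs only negated in the remaining clauses — set x4 = False.
Pure literal: x6 appears only positively; assign x6 = True.
Set x1 = False and propagate.
  then x3 is forced to False.
  then x11 is forced to False.
  then x7 is forced to False.
  then x9 is forced to False.
  then x10 is forced to True.
  then x2 is forced to True.
x5, x8 are now unconstrained; take x5 = True, x8 = True.
Check each clause:
  1. (NOT x11 OR NOT x9) — NOT x11 is true.
  2. (x1 OR NOT x3) — NOT x3 is true.
  3. (NOT x9 OR x10) — x10 is true.
  4. (x1 OR NOT x11) — NOT x11 is true.
  5. (NOT x1 OR x8) — x8 is true.
  6. (x2 OR NOT x5) — x2 is true.
  7. (x2 OR NOT x7) — NOT x7 is true.
  8. (x9 OR x6) — x6 is true.
  9. (x10 OR NOT x2) — x10 is true.
  10. (NOT x9 OR x6) — x6 is true.
  11. (NOT x11 OR x7) — NOT x11 is true.
  12. (NOT x11 OR NOT x2) — NOT x11 is true.
  13. (x6 OR x3) — x6 is true.
  14. (NOT x10 OR x2) — x2 is true.
  15. (NOT x2 OR NOT x1) — NOT x1 is true.
  16. (x1 OR NOT x7) — NOT x7 is true.
  17. (x1 OR NOT x9) — NOT x9 is true.
  18. (NOT x1 OR x5) — x5 is true.
  19. (x9 OR x10) — x10 is true.
  20. (NOT x3 OR x9) — NOT x3 is true.
  21. (NOT x9 OR NOT x8) — NOT x9 is true.
  22. (x1 OR NOT x4) — NOT x4 is true.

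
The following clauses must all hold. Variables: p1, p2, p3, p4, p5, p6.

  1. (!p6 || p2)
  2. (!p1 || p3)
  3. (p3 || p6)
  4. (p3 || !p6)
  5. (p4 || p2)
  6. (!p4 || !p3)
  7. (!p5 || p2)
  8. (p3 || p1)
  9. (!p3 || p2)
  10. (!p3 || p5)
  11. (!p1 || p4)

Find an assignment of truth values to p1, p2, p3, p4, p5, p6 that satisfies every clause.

p2 occurs only positively in the remaining clauses — set p2 = True.
Branch on p1: take p1 = False.
  then p3 is forced to True.
  then p4 is forced to False.
  then p5 is forced to True.
p6 is now unconstrained; take p6 = True.
Check each clause:
  1. (p2 || !p6) — p2 is true.
  2. (p3 || !p1) — p3 is true.
  3. (p3 || p6) — p3 is true.
  4. (!p6 || p3) — p3 is true.
  5. (p4 || p2) — p2 is true.
  6. (!p3 || !p4) — !p4 is true.
  7. (p2 || !p5) — p2 is true.
  8. (p1 || p3) — p3 is true.
  9. (p2 || !p3) — p2 is true.
  10. (p5 || !p3) — p5 is true.
  11. (p4 || !p1) — !p1 is true.

p1 = F, p2 = T, p3 = T, p4 = F, p5 = T, p6 = T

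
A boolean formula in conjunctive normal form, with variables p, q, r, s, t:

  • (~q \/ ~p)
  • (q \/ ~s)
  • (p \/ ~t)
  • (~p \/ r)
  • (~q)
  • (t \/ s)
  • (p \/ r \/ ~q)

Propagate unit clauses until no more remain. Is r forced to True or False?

True

(~q) is a unit clause: q = False.
From (~s \/ q) and q = False: s = False.
In (s \/ t), s is now false; t must hold, so t = True.
(~t \/ p) with t = True leaves only p, so p = True.
(~p \/ r) with p = True leaves only r, so r = True.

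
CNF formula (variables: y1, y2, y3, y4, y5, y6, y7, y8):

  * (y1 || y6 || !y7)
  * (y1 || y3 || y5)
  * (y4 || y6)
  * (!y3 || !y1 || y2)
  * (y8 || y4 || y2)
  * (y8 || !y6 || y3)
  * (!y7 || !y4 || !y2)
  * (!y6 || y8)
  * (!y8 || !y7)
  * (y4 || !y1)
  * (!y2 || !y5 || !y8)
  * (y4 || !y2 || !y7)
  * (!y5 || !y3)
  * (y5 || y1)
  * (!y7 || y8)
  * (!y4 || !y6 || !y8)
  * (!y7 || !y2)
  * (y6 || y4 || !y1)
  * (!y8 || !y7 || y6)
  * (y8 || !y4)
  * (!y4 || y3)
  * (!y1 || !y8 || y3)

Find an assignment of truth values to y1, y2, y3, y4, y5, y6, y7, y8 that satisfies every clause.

y1 = F  y2 = F  y3 = F  y4 = F  y5 = T  y6 = T  y7 = F  y8 = T

Check each clause:
  1. (y6 || !y7 || y1) — !y7 is true.
  2. (y1 || y5 || y3) — y5 is true.
  3. (y6 || y4) — y6 is true.
  4. (!y1 || !y3 || y2) — !y3 is true.
  5. (y2 || y8 || y4) — y8 is true.
  6. (!y6 || y8 || y3) — y8 is true.
  7. (!y7 || !y2 || !y4) — !y7 is true.
  8. (!y6 || y8) — y8 is true.
  9. (!y8 || !y7) — !y7 is true.
  10. (y4 || !y1) — !y1 is true.
  11. (!y5 || !y2 || !y8) — !y2 is true.
  12. (!y7 || !y2 || y4) — !y7 is true.
  13. (!y5 || !y3) — !y3 is true.
  14. (y1 || y5) — y5 is true.
  15. (y8 || !y7) — y8 is true.
  16. (!y4 || !y8 || !y6) — !y4 is true.
  17. (!y7 || !y2) — !y7 is true.
  18. (!y1 || y6 || y4) — !y1 is true.
  19. (!y7 || !y8 || y6) — !y7 is true.
  20. (y8 || !y4) — y8 is true.
  21. (!y4 || y3) — !y4 is true.
  22. (!y8 || !y1 || y3) — !y1 is true.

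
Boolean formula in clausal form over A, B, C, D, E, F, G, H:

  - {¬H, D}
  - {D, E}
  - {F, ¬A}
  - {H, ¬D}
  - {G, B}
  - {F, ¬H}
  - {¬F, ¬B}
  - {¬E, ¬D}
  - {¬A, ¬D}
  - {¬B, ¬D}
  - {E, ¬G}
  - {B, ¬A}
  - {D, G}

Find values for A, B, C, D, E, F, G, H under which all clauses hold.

A=False, B=True, C=False, D=False, E=True, F=False, G=True, H=False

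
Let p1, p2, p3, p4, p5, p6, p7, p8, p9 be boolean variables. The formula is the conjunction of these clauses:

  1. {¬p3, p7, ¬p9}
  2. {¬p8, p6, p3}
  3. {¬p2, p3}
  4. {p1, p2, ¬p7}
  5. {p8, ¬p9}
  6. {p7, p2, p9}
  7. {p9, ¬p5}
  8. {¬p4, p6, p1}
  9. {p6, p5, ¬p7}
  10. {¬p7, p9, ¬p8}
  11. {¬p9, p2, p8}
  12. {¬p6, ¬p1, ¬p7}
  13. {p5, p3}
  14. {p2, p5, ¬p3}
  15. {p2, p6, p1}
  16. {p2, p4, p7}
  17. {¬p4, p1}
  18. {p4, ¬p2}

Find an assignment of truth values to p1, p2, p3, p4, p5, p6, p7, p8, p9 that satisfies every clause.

Branch on p1: take p1 = True.
For the remaining variables, p2 = True, p3 = True, p4 = True, p5 = False, p6 = False, p7 = False, p8 = False, p9 = False works.

p1=1, p2=1, p3=1, p4=1, p5=0, p6=0, p7=0, p8=0, p9=0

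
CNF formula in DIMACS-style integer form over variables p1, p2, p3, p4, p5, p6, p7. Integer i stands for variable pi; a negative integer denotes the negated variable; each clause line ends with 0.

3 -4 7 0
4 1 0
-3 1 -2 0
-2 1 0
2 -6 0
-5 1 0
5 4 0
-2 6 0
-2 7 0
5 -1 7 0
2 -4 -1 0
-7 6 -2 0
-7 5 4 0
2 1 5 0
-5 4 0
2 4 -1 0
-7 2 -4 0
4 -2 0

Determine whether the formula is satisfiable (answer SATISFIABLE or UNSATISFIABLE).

Set p1 = True and propagate.
Branch on p2: take p2 = True.
  then p6 is forced to True.
  then p7 is forced to True.
  then p4 is forced to True.
p3, p5 are now unconstrained; take p3 = True, p5 = True.
So p1 = 1, p2 = 1, p3 = 1, p4 = 1, p5 = 1, p6 = 1, p7 = 1 is a satisfying assignment.

SATISFIABLE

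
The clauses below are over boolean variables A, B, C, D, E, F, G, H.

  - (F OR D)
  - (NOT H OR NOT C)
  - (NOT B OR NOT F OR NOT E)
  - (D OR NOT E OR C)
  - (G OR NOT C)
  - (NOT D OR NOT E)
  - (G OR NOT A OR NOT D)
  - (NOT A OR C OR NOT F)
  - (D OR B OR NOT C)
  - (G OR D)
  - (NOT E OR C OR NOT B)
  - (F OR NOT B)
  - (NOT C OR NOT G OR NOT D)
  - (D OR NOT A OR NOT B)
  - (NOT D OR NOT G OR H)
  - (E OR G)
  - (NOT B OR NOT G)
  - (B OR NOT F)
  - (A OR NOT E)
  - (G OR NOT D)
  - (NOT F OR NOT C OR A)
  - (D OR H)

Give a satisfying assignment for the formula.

Try A = False.
  then E is forced to False.
  then G is forced to True.
  then B is forced to False.
  then F is forced to False.
  then D is forced to True.
  then C is forced to False.
  then H is forced to True.

A=F  B=F  C=F  D=T  E=F  F=F  G=T  H=T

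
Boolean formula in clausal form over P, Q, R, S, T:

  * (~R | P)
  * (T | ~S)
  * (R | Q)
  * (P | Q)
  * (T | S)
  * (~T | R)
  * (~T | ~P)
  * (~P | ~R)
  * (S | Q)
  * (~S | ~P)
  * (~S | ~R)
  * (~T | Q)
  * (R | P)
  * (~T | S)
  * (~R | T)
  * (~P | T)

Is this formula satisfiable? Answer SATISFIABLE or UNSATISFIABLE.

T = True:
  propagation gives R=True, P=True; an empty clause results — contradiction.
T = False:
  propagation gives S=False; an empty clause results — contradiction.
Every branch closes, so no satisfying assignment exists.

UNSATISFIABLE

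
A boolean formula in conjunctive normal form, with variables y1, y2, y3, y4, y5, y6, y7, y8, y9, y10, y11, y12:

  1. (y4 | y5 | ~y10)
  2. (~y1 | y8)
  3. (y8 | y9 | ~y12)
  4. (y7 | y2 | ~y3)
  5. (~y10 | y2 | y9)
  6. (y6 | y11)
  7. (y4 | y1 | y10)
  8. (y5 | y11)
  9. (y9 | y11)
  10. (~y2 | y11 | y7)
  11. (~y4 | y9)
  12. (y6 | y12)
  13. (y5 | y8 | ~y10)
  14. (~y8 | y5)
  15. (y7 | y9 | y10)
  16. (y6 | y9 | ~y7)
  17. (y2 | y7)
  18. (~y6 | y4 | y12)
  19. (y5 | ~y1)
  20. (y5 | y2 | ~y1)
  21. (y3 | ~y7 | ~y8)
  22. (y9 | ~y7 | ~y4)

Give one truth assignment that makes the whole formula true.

y1 = T, y2 = T, y3 = T, y4 = T, y5 = T, y6 = T, y7 = F, y8 = T, y9 = T, y10 = T, y11 = T, y12 = F

Pure literal: y5 appears only positively; assign y5 = True.
y9 occurs only positively in the remaining clauses — set y9 = True.
Try y1 = True.
  then y8 is forced to True.
Branch on y2: take y2 = True.
Branch on y3: take y3 = True.
For the remaining variables, y4 = True, y6 = True, y7 = False, y10 = True, y11 = True, y12 = False works.
Every clause has at least one true literal under this assignment.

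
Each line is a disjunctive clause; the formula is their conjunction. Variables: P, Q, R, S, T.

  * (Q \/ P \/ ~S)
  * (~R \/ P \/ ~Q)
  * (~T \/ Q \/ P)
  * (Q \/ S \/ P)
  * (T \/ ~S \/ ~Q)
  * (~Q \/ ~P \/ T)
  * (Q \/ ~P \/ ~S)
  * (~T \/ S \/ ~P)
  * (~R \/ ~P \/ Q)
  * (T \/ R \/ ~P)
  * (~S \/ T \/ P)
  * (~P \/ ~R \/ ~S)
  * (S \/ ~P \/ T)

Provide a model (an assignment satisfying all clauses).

P=F, Q=T, R=F, S=T, T=T

Set P = False and propagate.
Branch on Q: take Q = True.
  then R is forced to False.
For the remaining variables, S = True, T = True works.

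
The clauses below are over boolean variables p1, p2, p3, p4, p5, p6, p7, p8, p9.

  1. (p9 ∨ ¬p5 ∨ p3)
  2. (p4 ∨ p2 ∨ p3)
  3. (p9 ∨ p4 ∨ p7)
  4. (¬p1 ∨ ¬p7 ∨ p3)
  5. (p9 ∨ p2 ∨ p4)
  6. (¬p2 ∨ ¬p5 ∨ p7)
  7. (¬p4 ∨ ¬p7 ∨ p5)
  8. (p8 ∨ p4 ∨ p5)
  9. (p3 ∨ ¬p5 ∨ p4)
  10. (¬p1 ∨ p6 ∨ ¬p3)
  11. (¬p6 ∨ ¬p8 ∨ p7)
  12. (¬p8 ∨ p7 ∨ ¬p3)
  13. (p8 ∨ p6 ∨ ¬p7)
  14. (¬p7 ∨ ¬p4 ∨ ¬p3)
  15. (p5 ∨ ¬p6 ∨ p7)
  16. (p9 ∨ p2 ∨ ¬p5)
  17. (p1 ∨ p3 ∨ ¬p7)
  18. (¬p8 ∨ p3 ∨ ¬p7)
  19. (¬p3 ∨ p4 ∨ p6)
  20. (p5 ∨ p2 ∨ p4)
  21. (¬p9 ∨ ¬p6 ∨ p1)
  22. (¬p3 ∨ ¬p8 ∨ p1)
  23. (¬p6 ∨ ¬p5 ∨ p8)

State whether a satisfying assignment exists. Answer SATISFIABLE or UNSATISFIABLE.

SATISFIABLE

Branch on p1: take p1 = False.
Branch on p2: take p2 = False.
The remaining clauses are satisfied by p3 = False, p4 = True, p5 = True, p6 = False, p7 = False, p8 = True, p9 = True.
So p1=0, p2=0, p3=0, p4=1, p5=1, p6=0, p7=0, p8=1, p9=1 is a satisfying assignment.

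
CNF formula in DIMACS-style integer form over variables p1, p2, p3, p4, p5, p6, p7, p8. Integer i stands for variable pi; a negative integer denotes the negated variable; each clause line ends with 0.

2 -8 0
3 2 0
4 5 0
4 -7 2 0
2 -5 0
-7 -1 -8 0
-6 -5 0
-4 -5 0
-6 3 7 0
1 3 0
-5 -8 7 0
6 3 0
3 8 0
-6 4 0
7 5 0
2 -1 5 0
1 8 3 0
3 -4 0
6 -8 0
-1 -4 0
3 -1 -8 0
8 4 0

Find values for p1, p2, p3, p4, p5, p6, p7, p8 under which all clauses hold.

p1=False, p2=True, p3=True, p4=True, p5=False, p6=True, p7=True, p8=False

Pure literal: p2 appears only positively; assign p2 = True.
p3 occurs only positively in the remaining clauses — set p3 = True.
Set p1 = False and propagate.
Try p4 = True.
  then p5 is forced to False.
  then p7 is forced to True.
For the remaining variables, p6 = True, p8 = False works.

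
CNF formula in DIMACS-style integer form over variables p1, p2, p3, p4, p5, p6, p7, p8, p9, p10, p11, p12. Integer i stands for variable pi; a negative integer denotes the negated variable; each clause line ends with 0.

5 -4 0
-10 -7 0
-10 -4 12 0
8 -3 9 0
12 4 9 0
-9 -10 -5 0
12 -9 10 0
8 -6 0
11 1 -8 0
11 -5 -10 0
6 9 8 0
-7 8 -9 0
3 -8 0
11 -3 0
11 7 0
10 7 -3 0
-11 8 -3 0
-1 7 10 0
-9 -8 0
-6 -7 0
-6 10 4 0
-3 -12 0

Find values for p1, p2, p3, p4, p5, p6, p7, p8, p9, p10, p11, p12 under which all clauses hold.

p1 = F, p2 = T, p3 = F, p4 = F, p5 = F, p6 = F, p7 = F, p8 = F, p9 = T, p10 = F, p11 = T, p12 = T

Check each clause:
  1. (p5 | ~p4) — ~p4 is true.
  2. (~p7 | ~p10) — ~p7 is true.
  3. (p12 | ~p4 | ~p10) — p12 is true.
  4. (~p3 | p8 | p9) — p9 is true.
  5. (p4 | p9 | p12) — p9 is true.
  6. (~p9 | ~p10 | ~p5) — ~p5 is true.
  7. (p12 | ~p9 | p10) — p12 is true.
  8. (p8 | ~p6) — ~p6 is true.
  9. (~p8 | p1 | p11) — ~p8 is true.
  10. (~p5 | ~p10 | p11) — p11 is true.
  11. (p9 | p6 | p8) — p9 is true.
  12. (~p7 | p8 | ~p9) — ~p7 is true.
  13. (p3 | ~p8) — ~p8 is true.
  14. (~p3 | p11) — p11 is true.
  15. (p7 | p11) — p11 is true.
  16. (~p3 | p7 | p10) — ~p3 is true.
  17. (~p11 | p8 | ~p3) — ~p3 is true.
  18. (~p1 | p10 | p7) — ~p1 is true.
  19. (~p8 | ~p9) — ~p8 is true.
  20. (~p7 | ~p6) — ~p7 is true.
  21. (p10 | p4 | ~p6) — ~p6 is true.
  22. (~p3 | ~p12) — ~p3 is true.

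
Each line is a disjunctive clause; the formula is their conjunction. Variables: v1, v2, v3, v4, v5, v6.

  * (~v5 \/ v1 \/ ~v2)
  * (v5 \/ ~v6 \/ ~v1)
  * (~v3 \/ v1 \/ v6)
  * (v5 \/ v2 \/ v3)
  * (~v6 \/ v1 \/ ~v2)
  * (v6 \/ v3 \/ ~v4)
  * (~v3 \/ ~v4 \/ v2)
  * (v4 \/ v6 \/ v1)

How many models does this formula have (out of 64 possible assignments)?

20

Split on v1, then v6.
  v1=1, v6=1: 7 of the 16 assignments to (v2,v3,v4,v5) work.
  v1=1, v6=0: 9 of the 16 assignments to (v2,v3,v4,v5) work.
  v1=0, v6=1: remaining (v2,v3,v4,v5) ∈ {(0,0,0,1); (0,0,1,1); (0,1,0,0); (0,1,0,1)} — 4.
  v1=0, v6=0: a clause becomes empty — 0.
Total: 7 + 9 + 4 + 0 = 20.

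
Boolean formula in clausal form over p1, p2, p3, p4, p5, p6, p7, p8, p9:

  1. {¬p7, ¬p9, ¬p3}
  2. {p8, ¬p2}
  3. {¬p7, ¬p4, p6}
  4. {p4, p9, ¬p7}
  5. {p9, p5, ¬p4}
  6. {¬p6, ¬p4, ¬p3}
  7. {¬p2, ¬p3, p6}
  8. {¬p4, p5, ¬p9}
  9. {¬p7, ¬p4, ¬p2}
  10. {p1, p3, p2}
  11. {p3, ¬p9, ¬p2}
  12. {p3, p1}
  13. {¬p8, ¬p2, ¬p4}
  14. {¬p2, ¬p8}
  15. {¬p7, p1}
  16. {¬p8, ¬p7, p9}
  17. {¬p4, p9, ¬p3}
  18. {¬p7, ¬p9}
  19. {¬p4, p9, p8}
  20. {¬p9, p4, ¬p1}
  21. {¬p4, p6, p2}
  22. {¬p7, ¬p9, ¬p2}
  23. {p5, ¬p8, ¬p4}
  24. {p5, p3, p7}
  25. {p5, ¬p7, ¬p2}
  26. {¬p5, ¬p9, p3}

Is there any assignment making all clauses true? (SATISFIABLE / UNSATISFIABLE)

Set p1 = True and propagate.
The remaining clauses are satisfied by p2 = False, p3 = False, p4 = False, p5 = True, p6 = True, p7 = False, p8 = False, p9 = False.
So p1=True  p2=False  p3=False  p4=False  p5=True  p6=True  p7=False  p8=False  p9=False is a satisfying assignment.

SATISFIABLE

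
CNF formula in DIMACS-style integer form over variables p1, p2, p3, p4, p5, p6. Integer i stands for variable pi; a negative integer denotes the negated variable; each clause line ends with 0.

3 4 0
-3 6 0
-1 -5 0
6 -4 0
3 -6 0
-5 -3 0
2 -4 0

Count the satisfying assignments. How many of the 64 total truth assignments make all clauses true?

6

Satisfying assignments:
  p1=0 p2=0 p3=1 p4=0 p5=0 p6=1
  p1=0 p2=1 p3=1 p4=0 p5=0 p6=1
  p1=0 p2=1 p3=1 p4=1 p5=0 p6=1
  p1=1 p2=0 p3=1 p4=0 p5=0 p6=1
  p1=1 p2=1 p3=1 p4=0 p5=0 p6=1
  p1=1 p2=1 p3=1 p4=1 p5=0 p6=1
Count: 6.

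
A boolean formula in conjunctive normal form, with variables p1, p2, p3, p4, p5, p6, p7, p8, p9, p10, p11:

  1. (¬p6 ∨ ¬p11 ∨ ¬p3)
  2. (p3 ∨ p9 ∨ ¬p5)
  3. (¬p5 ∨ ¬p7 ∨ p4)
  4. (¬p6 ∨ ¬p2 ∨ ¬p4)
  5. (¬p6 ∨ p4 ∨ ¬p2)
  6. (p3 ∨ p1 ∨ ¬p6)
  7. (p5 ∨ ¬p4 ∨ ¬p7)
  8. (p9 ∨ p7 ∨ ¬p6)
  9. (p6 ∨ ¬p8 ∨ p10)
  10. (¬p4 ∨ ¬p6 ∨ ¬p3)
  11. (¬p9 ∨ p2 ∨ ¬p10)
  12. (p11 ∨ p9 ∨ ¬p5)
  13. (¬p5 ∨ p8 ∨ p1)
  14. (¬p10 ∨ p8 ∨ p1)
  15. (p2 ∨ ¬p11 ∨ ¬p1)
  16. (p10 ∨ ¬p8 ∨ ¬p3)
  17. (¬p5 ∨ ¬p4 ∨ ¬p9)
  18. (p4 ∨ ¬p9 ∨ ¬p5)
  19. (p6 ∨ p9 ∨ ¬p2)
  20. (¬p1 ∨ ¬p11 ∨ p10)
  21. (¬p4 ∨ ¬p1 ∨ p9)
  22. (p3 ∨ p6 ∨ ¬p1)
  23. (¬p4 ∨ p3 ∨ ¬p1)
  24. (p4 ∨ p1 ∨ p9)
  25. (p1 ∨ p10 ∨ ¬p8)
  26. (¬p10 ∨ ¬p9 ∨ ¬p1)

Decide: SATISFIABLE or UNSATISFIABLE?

SATISFIABLE

Branch on p1: take p1 = False.
Branch on p2: take p2 = True.
For the remaining variables, p3 = True, p4 = False, p5 = False, p6 = False, p7 = True, p8 = True, p9 = True, p10 = True, p11 = True works.
So p1=0, p2=1, p3=1, p4=0, p5=0, p6=0, p7=1, p8=1, p9=1, p10=1, p11=1 is a satisfying assignment.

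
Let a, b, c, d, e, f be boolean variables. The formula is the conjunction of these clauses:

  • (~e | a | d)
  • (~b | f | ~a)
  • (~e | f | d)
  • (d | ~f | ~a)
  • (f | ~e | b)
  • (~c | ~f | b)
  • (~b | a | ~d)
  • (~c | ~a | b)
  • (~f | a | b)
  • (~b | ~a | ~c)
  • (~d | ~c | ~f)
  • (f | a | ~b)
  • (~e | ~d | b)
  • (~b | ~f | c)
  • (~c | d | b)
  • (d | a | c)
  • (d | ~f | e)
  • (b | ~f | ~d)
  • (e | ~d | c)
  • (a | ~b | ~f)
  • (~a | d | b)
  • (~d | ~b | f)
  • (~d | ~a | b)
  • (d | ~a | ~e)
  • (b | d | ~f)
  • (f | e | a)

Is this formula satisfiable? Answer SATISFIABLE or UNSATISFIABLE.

UNSATISFIABLE

b = True:
  a = True:
    propagation gives f=True, d=True, c=False; an empty clause results — contradiction.
  a = False:
    propagation gives d=False, e=False, f=True; an empty clause results — contradiction.
b = False:
  d = True:
    propagation gives e=False, f=False, c=True, a=False; an empty clause results — contradiction.
  d = False:
    propagation gives c=False, a=True; an empty clause results — contradiction.
Every branch closes, so no satisfying assignment exists.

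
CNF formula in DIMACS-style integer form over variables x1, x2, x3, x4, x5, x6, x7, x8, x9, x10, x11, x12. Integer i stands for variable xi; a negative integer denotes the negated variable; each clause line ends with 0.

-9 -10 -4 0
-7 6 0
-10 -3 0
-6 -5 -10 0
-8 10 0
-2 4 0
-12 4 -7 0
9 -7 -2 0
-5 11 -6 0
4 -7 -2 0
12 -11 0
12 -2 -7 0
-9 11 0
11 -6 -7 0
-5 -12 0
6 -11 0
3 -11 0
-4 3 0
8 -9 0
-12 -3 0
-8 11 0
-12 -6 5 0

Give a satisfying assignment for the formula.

x1=True  x2=True  x3=True  x4=True  x5=True  x6=False  x7=False  x8=False  x9=False  x10=False  x11=False  x12=False

Check each clause:
  1. {¬x4, ¬x9, ¬x10} — ¬x10 is true.
  2. {x6, ¬x7} — ¬x7 is true.
  3. {¬x10, ¬x3} — ¬x10 is true.
  4. {¬x6, ¬x10, ¬x5} — ¬x6 is true.
  5. {x10, ¬x8} — ¬x8 is true.
  6. {x4, ¬x2} — x4 is true.
  7. {¬x7, x4, ¬x12} — ¬x7 is true.
  8. {¬x2, x9, ¬x7} — ¬x7 is true.
  9. {¬x5, x11, ¬x6} — ¬x6 is true.
  10. {¬x7, ¬x2, x4} — ¬x7 is true.
  11. {x12, ¬x11} — ¬x11 is true.
  12. {¬x2, ¬x7, x12} — ¬x7 is true.
  13. {¬x9, x11} — ¬x9 is true.
  14. {x11, ¬x6, ¬x7} — ¬x7 is true.
  15. {¬x5, ¬x12} — ¬x12 is true.
  16. {x6, ¬x11} — ¬x11 is true.
  17. {¬x11, x3} — x3 is true.
  18. {¬x4, x3} — x3 is true.
  19. {x8, ¬x9} — ¬x9 is true.
  20. {¬x3, ¬x12} — ¬x12 is true.
  21. {¬x8, x11} — ¬x8 is true.
  22. {¬x12, ¬x6, x5} — ¬x6 is true.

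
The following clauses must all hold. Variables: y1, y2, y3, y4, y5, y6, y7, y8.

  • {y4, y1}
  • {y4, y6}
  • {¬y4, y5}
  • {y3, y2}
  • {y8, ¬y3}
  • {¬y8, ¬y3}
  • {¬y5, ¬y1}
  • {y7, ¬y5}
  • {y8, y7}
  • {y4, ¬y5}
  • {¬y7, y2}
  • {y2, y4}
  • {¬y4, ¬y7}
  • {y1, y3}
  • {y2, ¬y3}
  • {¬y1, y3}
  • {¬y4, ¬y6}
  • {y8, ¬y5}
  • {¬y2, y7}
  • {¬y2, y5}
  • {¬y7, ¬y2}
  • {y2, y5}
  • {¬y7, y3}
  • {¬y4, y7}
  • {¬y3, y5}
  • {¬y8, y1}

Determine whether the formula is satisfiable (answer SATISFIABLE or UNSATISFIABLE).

y2 = True:
  propagation gives y7=True; an empty clause results — contradiction.
y2 = False:
  propagation gives y3=True; an empty clause results — contradiction.
Every branch closes, so no satisfying assignment exists.

UNSATISFIABLE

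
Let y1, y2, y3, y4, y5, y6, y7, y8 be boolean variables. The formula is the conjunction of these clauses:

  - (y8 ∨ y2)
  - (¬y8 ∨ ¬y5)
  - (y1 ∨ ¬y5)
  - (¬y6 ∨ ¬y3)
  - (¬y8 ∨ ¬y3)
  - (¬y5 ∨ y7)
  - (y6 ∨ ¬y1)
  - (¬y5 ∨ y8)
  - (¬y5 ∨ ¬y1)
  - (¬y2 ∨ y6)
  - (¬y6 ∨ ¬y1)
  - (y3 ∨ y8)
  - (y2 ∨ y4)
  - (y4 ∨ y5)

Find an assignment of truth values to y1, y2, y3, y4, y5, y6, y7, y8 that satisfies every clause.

y1=False, y2=False, y3=False, y4=True, y5=False, y6=True, y7=True, y8=True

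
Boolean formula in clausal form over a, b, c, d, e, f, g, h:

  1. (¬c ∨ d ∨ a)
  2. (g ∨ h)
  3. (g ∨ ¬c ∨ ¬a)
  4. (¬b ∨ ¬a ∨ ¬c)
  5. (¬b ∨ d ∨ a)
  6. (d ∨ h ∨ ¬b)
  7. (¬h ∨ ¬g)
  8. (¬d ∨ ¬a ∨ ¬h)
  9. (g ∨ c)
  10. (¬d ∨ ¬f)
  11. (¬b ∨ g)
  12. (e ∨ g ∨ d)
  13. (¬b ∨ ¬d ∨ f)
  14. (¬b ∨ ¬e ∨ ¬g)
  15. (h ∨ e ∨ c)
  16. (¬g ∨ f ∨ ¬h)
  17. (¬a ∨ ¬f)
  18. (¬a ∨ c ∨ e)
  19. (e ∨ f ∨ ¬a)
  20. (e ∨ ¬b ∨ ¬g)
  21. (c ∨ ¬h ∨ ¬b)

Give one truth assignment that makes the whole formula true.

Pure literal: b appears only negated; assign b = False.
Branch on a: take a = False.
For the remaining variables, c = False, d = False, e = True, f = True, g = True, h = False works.
Every clause has at least one true literal under this assignment.

a=F, b=F, c=F, d=F, e=T, f=T, g=T, h=F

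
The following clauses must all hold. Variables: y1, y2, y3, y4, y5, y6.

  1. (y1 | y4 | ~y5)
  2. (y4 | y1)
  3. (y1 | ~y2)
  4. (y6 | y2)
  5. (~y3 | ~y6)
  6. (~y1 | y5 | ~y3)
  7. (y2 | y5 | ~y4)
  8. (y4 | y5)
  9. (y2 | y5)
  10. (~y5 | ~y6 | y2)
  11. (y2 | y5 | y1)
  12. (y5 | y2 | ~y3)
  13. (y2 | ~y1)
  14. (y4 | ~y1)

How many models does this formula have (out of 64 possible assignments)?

5

The models are:
  y1=1 y2=1 y3=0 y4=1 y5=0 y6=0
  y1=1 y2=1 y3=0 y4=1 y5=0 y6=1
  y1=1 y2=1 y3=0 y4=1 y5=1 y6=0
  y1=1 y2=1 y3=0 y4=1 y5=1 y6=1
  y1=1 y2=1 y3=1 y4=1 y5=1 y6=0
Count: 5.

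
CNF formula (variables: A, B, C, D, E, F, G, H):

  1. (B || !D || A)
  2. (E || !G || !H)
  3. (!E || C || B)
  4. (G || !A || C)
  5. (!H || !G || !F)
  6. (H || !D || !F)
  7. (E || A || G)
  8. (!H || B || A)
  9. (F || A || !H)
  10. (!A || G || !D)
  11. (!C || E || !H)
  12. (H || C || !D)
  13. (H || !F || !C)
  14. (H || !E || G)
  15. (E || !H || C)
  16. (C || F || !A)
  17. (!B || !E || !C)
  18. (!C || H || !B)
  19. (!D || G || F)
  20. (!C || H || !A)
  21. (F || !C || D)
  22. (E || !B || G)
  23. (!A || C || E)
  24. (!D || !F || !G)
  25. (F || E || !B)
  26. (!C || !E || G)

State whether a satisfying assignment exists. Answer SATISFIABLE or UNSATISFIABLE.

SATISFIABLE

Branch on A: take A = False.
Try B = True.
Set C = False and propagate.
For the remaining variables, D = False, E = True, F = True, G = True, H = False works.
So A = False, B = True, C = False, D = False, E = True, F = True, G = True, H = False is a satisfying assignment.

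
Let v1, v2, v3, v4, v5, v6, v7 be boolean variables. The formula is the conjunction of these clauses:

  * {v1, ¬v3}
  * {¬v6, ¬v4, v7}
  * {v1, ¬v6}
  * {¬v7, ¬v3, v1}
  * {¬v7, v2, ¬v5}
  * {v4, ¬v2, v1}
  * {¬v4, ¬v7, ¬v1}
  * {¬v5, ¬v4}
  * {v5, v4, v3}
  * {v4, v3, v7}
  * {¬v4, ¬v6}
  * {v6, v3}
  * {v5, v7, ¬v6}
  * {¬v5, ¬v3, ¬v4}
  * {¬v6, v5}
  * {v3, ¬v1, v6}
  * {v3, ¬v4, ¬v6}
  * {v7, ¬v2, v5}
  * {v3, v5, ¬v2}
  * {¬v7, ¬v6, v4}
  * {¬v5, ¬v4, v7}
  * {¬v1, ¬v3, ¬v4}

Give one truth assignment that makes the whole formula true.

v1 = True, v2 = False, v3 = True, v4 = False, v5 = False, v6 = False, v7 = True

Set v1 = True and propagate.
Branch on v2: take v2 = False.
The remaining clauses are satisfied by v3 = True, v4 = False, v5 = False, v6 = False, v7 = True.
Every clause has at least one true literal under this assignment.
Check each clause:
  1. {¬v3, v1} — v1 is true.
  2. {¬v6, v7, ¬v4} — ¬v6 is true.
  3. {¬v6, v1} — v1 is true.
  4. {¬v7, v1, ¬v3} — v1 is true.
  5. {v2, ¬v7, ¬v5} — ¬v5 is true.
  6. {v4, v1, ¬v2} — v1 is true.
  7. {¬v1, ¬v7, ¬v4} — ¬v4 is true.
  8. {¬v5, ¬v4} — ¬v5 is true.
  9. {v3, v4, v5} — v3 is true.
  10. {v4, v3, v7} — v3 is true.
  11. {¬v4, ¬v6} — ¬v6 is true.
  12. {v3, v6} — v3 is true.
  13. {v7, ¬v6, v5} — ¬v6 is true.
  14. {¬v5, ¬v4, ¬v3} — ¬v5 is true.
  15. {v5, ¬v6} — ¬v6 is true.
  16. {v3, v6, ¬v1} — v3 is true.
  17. {v3, ¬v4, ¬v6} — ¬v6 is true.
  18. {v5, v7, ¬v2} — ¬v2 is true.
  19. {v3, ¬v2, v5} — v3 is true.
  20. {v4, ¬v7, ¬v6} — ¬v6 is true.
  21. {¬v5, v7, ¬v4} — ¬v5 is true.
  22. {¬v4, ¬v3, ¬v1} — ¬v4 is true.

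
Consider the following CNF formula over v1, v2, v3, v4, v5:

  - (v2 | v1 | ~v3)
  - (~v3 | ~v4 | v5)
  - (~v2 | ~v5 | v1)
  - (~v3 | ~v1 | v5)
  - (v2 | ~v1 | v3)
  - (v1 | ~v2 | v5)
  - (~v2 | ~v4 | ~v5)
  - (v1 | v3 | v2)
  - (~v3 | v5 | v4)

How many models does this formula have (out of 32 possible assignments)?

6

The models are:
  v1=1 v2=0 v3=1 v4=0 v5=1
  v1=1 v2=0 v3=1 v4=1 v5=1
  v1=1 v2=1 v3=0 v4=0 v5=0
  v1=1 v2=1 v3=0 v4=0 v5=1
  v1=1 v2=1 v3=0 v4=1 v5=0
  v1=1 v2=1 v3=1 v4=0 v5=1
That's 6 in total.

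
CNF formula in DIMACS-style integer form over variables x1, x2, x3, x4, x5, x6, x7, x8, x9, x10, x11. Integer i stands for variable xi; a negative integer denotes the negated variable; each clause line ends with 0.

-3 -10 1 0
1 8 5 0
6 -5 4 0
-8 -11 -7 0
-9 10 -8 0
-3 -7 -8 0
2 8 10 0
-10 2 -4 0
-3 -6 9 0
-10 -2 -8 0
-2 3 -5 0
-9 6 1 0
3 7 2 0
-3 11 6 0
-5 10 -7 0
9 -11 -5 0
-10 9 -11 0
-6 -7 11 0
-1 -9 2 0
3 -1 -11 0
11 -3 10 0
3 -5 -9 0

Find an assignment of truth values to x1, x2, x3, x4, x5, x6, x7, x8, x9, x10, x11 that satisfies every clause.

x1=True, x2=True, x3=False, x4=True, x5=False, x6=True, x7=False, x8=False, x9=False, x10=False, x11=False

Check each clause:
  1. (x1 | ~x3 | ~x10) — x1 is true.
  2. (x1 | x8 | x5) — x1 is true.
  3. (x4 | ~x5 | x6) — ~x5 is true.
  4. (~x8 | ~x7 | ~x11) — ~x8 is true.
  5. (~x8 | x10 | ~x9) — ~x8 is true.
  6. (~x8 | ~x3 | ~x7) — ~x8 is true.
  7. (x10 | x8 | x2) — x2 is true.
  8. (~x10 | x2 | ~x4) — x2 is true.
  9. (~x3 | ~x6 | x9) — ~x3 is true.
  10. (~x8 | ~x2 | ~x10) — ~x8 is true.
  11. (~x5 | x3 | ~x2) — ~x5 is true.
  12. (x6 | ~x9 | x1) — x1 is true.
  13. (x2 | x7 | x3) — x2 is true.
  14. (~x3 | x11 | x6) — ~x3 is true.
  15. (~x5 | x10 | ~x7) — ~x7 is true.
  16. (x9 | ~x5 | ~x11) — ~x5 is true.
  17. (x9 | ~x11 | ~x10) — ~x11 is true.
  18. (~x6 | ~x7 | x11) — ~x7 is true.
  19. (~x9 | x2 | ~x1) — x2 is true.
  20. (~x1 | x3 | ~x11) — ~x11 is true.
  21. (x11 | ~x3 | x10) — ~x3 is true.
  22. (~x9 | x3 | ~x5) — ~x5 is true.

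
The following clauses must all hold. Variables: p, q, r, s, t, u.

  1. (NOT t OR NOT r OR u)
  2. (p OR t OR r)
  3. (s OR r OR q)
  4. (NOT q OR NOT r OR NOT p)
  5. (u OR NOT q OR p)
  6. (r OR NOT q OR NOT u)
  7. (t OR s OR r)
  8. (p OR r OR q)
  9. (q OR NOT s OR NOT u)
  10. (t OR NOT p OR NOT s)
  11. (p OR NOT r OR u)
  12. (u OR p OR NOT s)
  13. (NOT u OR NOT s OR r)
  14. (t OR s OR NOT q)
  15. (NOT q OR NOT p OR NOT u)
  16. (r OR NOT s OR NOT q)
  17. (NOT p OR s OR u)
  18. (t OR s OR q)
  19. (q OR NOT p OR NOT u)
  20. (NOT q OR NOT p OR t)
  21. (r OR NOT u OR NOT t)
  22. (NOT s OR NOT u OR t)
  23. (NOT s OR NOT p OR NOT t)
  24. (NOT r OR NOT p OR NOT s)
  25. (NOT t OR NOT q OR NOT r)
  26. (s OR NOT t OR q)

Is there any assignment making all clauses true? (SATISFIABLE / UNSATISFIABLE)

q = True:
  p = True:
    propagation gives r=False, u=False, s=False; an empty clause results — contradiction.
  p = False:
    propagation gives u=True, r=True, t=False, s=True; an empty clause results — contradiction.
q = False:
  s = True:
    propagation gives u=False, p=True, t=True; an empty clause results — contradiction.
  s = False:
    propagation gives r=True, t=True; an empty clause results — contradiction.
Every branch closes, so no satisfying assignment exists.

UNSATISFIABLE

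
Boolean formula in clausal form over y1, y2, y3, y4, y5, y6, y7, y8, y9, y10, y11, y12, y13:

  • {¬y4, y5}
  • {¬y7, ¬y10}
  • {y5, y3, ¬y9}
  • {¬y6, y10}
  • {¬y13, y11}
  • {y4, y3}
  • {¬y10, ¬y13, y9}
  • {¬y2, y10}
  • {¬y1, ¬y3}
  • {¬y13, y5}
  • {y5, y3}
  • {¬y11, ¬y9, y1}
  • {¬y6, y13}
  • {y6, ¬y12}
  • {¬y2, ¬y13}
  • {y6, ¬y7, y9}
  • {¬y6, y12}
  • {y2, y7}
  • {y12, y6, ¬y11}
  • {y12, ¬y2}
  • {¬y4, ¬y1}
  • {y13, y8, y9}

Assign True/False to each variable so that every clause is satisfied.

y5 occurs only positively in the remaining clauses — set y5 = True.
Pure literal: y8 appears only positively; assign y8 = True.
Set y1 = False and propagate.
Try y2 = False.
  then y7 is forced to True.
  then y10 is forced to False.
  then y6 is forced to False.
  then y12 is forced to False.
  then y9 is forced to True.
  then y11 is forced to False.
  then y13 is forced to False.
Set y3 = True and propagate.
y4 is now unconstrained; take y4 = True.
Every clause has at least one true literal under this assignment.

y1 = False, y2 = False, y3 = True, y4 = True, y5 = True, y6 = False, y7 = True, y8 = True, y9 = True, y10 = False, y11 = False, y12 = False, y13 = False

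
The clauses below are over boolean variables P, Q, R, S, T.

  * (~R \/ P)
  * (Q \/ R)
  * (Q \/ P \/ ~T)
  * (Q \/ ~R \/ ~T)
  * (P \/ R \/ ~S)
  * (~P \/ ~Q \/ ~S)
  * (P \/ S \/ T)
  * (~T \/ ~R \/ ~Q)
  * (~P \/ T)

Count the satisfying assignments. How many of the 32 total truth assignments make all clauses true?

2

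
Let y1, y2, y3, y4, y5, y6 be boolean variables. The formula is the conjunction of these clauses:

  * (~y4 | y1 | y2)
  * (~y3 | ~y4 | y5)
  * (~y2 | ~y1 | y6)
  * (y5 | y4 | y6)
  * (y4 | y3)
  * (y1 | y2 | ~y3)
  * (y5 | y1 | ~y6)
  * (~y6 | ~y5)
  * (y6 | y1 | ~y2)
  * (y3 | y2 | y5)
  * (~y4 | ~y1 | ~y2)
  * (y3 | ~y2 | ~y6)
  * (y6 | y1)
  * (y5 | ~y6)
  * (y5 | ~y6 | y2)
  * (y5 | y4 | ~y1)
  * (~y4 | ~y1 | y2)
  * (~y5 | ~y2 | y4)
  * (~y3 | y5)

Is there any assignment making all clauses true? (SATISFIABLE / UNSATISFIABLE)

Branch on y1: take y1 = True.
The remaining clauses are satisfied by y2 = False, y3 = True, y4 = False, y5 = True, y6 = False.
So y1 = True  y2 = False  y3 = True  y4 = False  y5 = True  y6 = False is a satisfying assignment.

SATISFIABLE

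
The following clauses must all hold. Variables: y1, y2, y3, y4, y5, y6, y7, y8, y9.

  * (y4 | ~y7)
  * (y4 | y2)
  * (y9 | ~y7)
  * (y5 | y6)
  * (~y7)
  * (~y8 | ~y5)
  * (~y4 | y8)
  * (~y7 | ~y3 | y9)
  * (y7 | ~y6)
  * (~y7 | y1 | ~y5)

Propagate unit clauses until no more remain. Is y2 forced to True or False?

Unit clause (~y7) sets y7 = False.
From (~y6 | y7) and y7 = False: y6 = False.
In (y6 | y5), y6 is now false; y5 must hold, so y5 = True.
(~y8 | ~y5) with y5 = True leaves only ~y8, so y8 = False.
From (y8 | ~y4) and y8 = False: y4 = False.
In (y2 | y4), y4 is now false; y2 must hold, so y2 = True.

True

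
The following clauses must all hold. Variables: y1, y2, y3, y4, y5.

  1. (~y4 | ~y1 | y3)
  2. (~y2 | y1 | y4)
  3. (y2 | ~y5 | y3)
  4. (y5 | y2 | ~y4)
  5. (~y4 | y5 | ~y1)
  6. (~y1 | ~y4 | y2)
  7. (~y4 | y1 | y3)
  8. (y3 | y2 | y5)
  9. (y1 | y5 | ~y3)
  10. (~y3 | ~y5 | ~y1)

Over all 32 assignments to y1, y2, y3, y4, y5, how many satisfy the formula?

7

Split on y1, then y3.
  y1=1, y3=1: remaining (y2,y4,y5) ∈ {(0,0,0); (1,0,0)} — 2.
  y1=1, y3=0: remaining (y2,y4,y5) ∈ {(1,0,0); (1,0,1)} — 2.
  y1=0, y3=1: remaining (y2,y4,y5) ∈ {(0,0,1); (0,1,1); (1,1,1)} — 3.
  y1=0, y3=0: a clause becomes empty — 0.
Total: 2 + 2 + 3 + 0 = 7.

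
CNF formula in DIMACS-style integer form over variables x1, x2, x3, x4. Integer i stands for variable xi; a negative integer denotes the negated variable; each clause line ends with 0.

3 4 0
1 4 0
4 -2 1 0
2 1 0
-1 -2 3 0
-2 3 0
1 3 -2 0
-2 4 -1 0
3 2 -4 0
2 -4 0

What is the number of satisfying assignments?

The models are:
  x1=F x2=T x3=T x4=T
  x1=T x2=F x3=T x4=F
  x1=T x2=T x3=T x4=T
Count: 3.

3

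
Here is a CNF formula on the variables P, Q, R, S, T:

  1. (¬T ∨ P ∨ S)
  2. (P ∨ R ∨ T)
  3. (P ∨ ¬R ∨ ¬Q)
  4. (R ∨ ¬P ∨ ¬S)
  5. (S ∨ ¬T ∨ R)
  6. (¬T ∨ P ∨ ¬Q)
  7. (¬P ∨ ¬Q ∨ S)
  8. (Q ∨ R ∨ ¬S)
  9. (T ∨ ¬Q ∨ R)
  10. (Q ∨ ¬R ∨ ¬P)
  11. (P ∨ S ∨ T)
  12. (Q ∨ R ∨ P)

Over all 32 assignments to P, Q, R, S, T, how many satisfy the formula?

5

Satisfying assignments:
  P=0 Q=0 R=1 S=1 T=0
  P=0 Q=0 R=1 S=1 T=1
  P=1 Q=0 R=0 S=0 T=0
  P=1 Q=1 R=1 S=1 T=0
  P=1 Q=1 R=1 S=1 T=1
That's 5 in total.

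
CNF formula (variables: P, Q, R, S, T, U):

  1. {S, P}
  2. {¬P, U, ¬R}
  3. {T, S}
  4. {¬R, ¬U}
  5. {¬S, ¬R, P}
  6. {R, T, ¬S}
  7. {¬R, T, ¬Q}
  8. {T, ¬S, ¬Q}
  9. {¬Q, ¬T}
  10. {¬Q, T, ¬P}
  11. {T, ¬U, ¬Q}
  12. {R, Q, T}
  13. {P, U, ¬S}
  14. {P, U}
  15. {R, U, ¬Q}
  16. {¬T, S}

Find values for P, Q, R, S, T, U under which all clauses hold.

P = True  Q = False  R = False  S = True  T = True  U = True

Check each clause:
  1. {S, P} — P is true.
  2. {U, ¬R, ¬P} — ¬R is true.
  3. {S, T} — S is true.
  4. {¬U, ¬R} — ¬R is true.
  5. {¬R, ¬S, P} — P is true.
  6. {T, ¬S, R} — T is true.
  7. {T, ¬Q, ¬R} — ¬R is true.
  8. {T, ¬S, ¬Q} — T is true.
  9. {¬T, ¬Q} — ¬Q is true.
  10. {¬P, T, ¬Q} — T is true.
  11. {T, ¬Q, ¬U} — T is true.
  12. {Q, R, T} — T is true.
  13. {U, P, ¬S} — P is true.
  14. {U, P} — P is true.
  15. {¬Q, U, R} — ¬Q is true.
  16. {¬T, S} — S is true.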